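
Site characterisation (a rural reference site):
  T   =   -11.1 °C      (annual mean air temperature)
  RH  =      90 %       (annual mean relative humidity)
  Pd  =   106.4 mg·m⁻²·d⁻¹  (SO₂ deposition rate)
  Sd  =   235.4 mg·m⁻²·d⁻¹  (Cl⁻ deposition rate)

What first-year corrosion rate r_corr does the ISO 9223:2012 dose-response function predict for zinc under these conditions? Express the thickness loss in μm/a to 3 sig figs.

zinc: temperature factor f = +0.038·(-21.1) = -0.8018
  SO₂ term: 0.0129·106.4^0.44·exp(0.046·90-0.8018) = 2.833
  Sd branch = 0.0175·Sd^0.57·e^(0.008·RH+0.085·T) = 0.3147 μm/a
  r_corr = 2.833 + 0.3147 = 3.147 μm/a

r_corr = 3.15 μm/a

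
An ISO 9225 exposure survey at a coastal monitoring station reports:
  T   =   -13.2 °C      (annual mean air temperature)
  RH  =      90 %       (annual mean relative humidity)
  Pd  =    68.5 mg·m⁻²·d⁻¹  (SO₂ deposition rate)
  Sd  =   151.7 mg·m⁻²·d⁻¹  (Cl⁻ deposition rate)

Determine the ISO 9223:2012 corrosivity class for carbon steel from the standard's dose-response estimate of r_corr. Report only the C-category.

carbon steel: temperature factor f = +0.150·(-23.2) = -3.4800
  Pd branch = 1.77·Pd^0.52·e^(0.02·RH+f) = 2.971 μm/a
  Cl⁻ term: 0.102·151.7^0.62·exp(0.033·90+0.04·-13.2) = 26.39
  r_corr = 2.971 + 26.39 = 29.36 μm/a
ISO 9223 Table 2 (carbon steel): 25 < 29.4 ≤ 50 μm/a ⇒ C3

C3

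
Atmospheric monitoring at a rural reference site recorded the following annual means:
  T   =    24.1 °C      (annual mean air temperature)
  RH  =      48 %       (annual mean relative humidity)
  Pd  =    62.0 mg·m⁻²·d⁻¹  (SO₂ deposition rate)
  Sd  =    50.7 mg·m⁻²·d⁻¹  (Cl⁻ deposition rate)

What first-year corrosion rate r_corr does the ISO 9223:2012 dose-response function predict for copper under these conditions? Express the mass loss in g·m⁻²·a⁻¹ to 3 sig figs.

r_corr = 5.62 g·m⁻²·a⁻¹

copper: T>10 °C ⇒ hinge -0.080·(24.1−10) = -1.1280
  Pd branch = 0.0053·Pd^0.26·e^(0.059·RH+f) = 0.08518 μm/a
  Sd branch = 0.01025·Sd^0.27·e^(0.036·RH+0.049·T) = 0.5425 μm/a
  r_corr = 0.08518 + 0.5425 = 0.6277 μm/a
Convert to mass loss: 0.6277 μm/a × 8.96 g/cm³ = 5.624 g·m⁻²·a⁻¹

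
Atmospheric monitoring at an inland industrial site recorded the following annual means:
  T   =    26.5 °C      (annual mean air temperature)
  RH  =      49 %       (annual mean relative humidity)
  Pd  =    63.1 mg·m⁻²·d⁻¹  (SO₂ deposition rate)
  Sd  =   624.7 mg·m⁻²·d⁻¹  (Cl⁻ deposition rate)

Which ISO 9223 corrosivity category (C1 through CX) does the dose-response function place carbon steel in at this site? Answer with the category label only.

carbon steel: temperature factor f = -0.054·(16.5) = -0.8910
  sulphur-dioxide contribution → 16.7 μm/a
  chloride contribution → 80.26 μm/a
  total first-year rate 96.96 μm/a
ISO 9223 Table 2 (carbon steel): 80 < 97 ≤ 200 μm/a ⇒ C5

C5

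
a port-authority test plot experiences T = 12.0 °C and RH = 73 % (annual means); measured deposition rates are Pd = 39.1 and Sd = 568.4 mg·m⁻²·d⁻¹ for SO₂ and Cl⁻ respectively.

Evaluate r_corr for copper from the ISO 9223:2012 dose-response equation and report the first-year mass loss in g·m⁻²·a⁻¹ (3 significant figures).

copper: f(T) = -0.080·(T−10) [T>10 °C] = -0.1600
  SO₂ term: 0.0053·39.1^0.26·exp(0.059·73-0.1600) = 0.8695
  Sd branch = 0.01025·Sd^0.27·e^(0.036·RH+0.049·T) = 1.416 μm/a
  r_corr = 0.8695 + 1.416 = 2.286 μm/a
Convert to mass loss: 2.286 μm/a × 8.96 g/cm³ = 20.48 g·m⁻²·a⁻¹

r_corr = 20.5 g·m⁻²·a⁻¹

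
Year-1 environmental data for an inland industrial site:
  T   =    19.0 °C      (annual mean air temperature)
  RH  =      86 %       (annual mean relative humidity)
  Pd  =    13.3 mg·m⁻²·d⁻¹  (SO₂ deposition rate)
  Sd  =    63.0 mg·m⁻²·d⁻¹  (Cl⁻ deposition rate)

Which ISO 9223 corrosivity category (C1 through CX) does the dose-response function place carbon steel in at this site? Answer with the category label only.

carbon steel: T>10 °C ⇒ hinge -0.054·(19.0−10) = -0.4860
  SO₂ term: 1.77·13.3^0.52·exp(0.02·86-0.4860) = 23.35
  Cl⁻ term: 0.102·63.0^0.62·exp(0.033·86+0.04·19.0) = 48.62
  r_corr = 23.35 + 48.62 = 71.97 μm/a
Category bounds: 50…80 μm/a bracket r_corr ⇒ C4

C4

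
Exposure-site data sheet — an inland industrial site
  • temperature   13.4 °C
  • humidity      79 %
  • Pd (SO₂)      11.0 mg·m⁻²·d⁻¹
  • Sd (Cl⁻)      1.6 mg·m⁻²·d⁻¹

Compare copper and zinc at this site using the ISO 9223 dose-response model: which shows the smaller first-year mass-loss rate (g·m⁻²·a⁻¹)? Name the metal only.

copper: f(T) = -0.080·(T−10) [T>10 °C] = -0.2720
  SO₂ term: 0.0053·11.0^0.26·exp(0.059·79-0.2720) = 0.7964
  Cl⁻ term: 0.01025·1.6^0.27·exp(0.036·79+0.049·13.4) = 0.3856
  sum: 0.7964 + 0.3856 → r_corr = 1.182 μm/a
  mass loss = 1.182 μm/a × 8.96 g/cm³ = 10.59 g·m⁻²·a⁻¹
zinc: temperature factor f = -0.071·(3.4) = -0.2414
  Pd branch = 0.0129·Pd^0.44·e^(0.046·RH+f) = 1.102 μm/a
  Sd branch = 0.0175·Sd^0.57·e^(0.008·RH+0.085·T) = 0.1344 μm/a
  sum: 1.102 + 0.1344 → r_corr = 1.236 μm/a
  mass loss = 1.236 μm/a × 7.14 g/cm³ = 8.828 g·m⁻²·a⁻¹
Ordering by g·m⁻²·a⁻¹: copper (10.6) > zinc (8.83)

zinc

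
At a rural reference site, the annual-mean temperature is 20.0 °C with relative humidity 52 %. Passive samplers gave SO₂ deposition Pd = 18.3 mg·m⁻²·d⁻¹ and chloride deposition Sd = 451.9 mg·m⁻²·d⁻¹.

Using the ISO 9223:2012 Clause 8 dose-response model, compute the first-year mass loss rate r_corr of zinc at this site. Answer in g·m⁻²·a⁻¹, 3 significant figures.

r_corr = 35.6 g·m⁻²·a⁻¹

zinc: f(T) = -0.071·(T−10) [T>10 °C] = -0.7100
  SO₂ term: 0.0129·18.3^0.44·exp(0.046·52-0.7100) = 0.2492
  Cl⁻ term: 0.0175·451.9^0.57·exp(0.008·52+0.085·20.0) = 4.736
  sum: 0.2492 + 4.736 → r_corr = 4.985 μm/a
Convert to mass loss: 4.985 μm/a × 7.14 g/cm³ = 35.59 g·m⁻²·a⁻¹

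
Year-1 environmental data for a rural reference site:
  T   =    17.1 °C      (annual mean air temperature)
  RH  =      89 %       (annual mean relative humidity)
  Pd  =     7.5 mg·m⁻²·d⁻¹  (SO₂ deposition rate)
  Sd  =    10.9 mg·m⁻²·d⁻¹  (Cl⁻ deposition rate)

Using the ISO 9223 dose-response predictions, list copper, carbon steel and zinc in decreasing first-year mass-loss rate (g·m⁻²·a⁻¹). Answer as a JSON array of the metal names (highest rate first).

["carbon steel", "copper", "zinc"]

copper: temperature factor f = -0.080·(7.1) = -0.5680
  sulphur-dioxide contribution → 0.9674 μm/a
  chloride contribution → 1.112 μm/a
  total first-year rate 2.08 μm/a
  mass loss = 2.08 μm/a × 8.96 g/cm³ = 18.63 g·m⁻²·a⁻¹
carbon steel: T>10 °C ⇒ hinge -0.054·(17.1−10) = -0.3834
  sulphur-dioxide contribution → 20.4 μm/a
  chloride contribution → 16.76 μm/a
  total first-year rate 37.16 μm/a
  mass loss = 37.16 μm/a × 7.85 g/cm³ = 291.7 g·m⁻²·a⁻¹
zinc: T>10 °C ⇒ hinge -0.071·(17.1−10) = -0.5041
  sulphur-dioxide contribution → 1.134 μm/a
  chloride contribution → 0.5954 μm/a
  total first-year rate 1.73 μm/a
  mass loss = 1.73 μm/a × 7.14 g/cm³ = 12.35 g·m⁻²·a⁻¹
Ordering by g·m⁻²·a⁻¹: carbon steel (292) > copper (18.6) > zinc (12.3)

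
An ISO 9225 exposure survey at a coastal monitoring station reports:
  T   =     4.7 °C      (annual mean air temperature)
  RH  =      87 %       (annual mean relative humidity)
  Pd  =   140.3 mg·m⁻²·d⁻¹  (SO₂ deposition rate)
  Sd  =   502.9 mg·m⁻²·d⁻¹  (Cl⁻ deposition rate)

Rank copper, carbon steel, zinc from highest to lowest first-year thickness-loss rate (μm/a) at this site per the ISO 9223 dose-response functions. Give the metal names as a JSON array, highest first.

["carbon steel", "zinc", "copper"]

copper: f(T) = +0.126·(T−10) [T≤10 °C] = -0.6678
  SO₂ term: 0.0053·140.3^0.26·exp(0.059·87-0.6678) = 1.666
  Sd branch = 0.01025·Sd^0.27·e^(0.036·RH+0.049·T) = 1.586 μm/a
  sum: 1.666 + 1.586 → r_corr = 3.252 μm/a
carbon steel: T≤10 °C ⇒ hinge +0.150·(4.7−10) = -0.7950
  SO₂ term: 1.77·140.3^0.52·exp(0.02·87-0.7950) = 59.55
  Cl⁻ term: 0.102·502.9^0.62·exp(0.033·87+0.04·4.7) = 102.8
  sum: 59.55 + 102.8 → r_corr = 162.4 μm/a
zinc: temperature factor f = +0.038·(-5.3) = -0.2014
  Pd branch = 0.0129·Pd^0.44·e^(0.046·RH+f) = 5.08 μm/a
  Sd branch = 0.0175·Sd^0.57·e^(0.008·RH+0.085·T) = 1.814 μm/a
  sum: 5.08 + 1.814 → r_corr = 6.894 μm/a
Ordering by μm/a: carbon steel (162) > zinc (6.89) > copper (3.25)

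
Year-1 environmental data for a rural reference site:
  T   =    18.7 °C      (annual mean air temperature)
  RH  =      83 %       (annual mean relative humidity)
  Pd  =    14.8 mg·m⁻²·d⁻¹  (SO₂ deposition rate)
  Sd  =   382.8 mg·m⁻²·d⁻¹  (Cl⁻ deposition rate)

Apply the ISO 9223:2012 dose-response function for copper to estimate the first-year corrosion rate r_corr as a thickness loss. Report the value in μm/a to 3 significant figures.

copper: f(T) = -0.080·(T−10) [T>10 °C] = -0.6960
  sulphur-dioxide contribution → 0.7129 μm/a
  chloride contribution → 2.534 μm/a
  ⇒ r_corr(copper) = 3.247 μm/a

r_corr = 3.25 μm/a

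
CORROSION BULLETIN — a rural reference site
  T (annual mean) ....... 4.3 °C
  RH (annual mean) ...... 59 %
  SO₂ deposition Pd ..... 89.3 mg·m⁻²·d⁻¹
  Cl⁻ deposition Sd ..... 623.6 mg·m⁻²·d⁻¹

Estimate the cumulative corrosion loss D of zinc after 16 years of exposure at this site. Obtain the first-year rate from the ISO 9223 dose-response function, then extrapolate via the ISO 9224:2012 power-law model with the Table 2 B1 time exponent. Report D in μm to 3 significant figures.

zinc: T≤10 °C ⇒ hinge +0.038·(4.3−10) = -0.2166
  SO₂ term: 0.0129·89.3^0.44·exp(0.046·59-0.2166) = 1.131
  Sd branch = 0.0175·Sd^0.57·e^(0.008·RH+0.085·T) = 1.584 μm/a
  r_corr = 1.131 + 1.584 = 2.716 μm/a
Long-term exponent b (ISO 9224 Table 2, B1) = 0.813
  D(16) = 2.716 × 16^0.813 = 2.716 × 9.527 = 25.87 μm

D(16) = 25.9 μm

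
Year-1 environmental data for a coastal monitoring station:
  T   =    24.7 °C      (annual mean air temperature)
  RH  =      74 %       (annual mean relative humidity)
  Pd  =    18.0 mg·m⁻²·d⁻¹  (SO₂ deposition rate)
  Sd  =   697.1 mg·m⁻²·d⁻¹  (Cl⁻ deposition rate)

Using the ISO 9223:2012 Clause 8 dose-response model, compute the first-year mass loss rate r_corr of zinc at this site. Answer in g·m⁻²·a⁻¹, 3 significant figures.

zinc: temperature factor f = -0.071·(14.7) = -1.0437
  Pd branch = 0.0129·Pd^0.44·e^(0.046·RH+f) = 0.4875 μm/a
  Sd branch = 0.0175·Sd^0.57·e^(0.008·RH+0.085·T) = 10.78 μm/a
  sum: 0.4875 + 10.78 → r_corr = 11.27 μm/a
Convert to mass loss: 11.27 μm/a × 7.14 g/cm³ = 80.45 g·m⁻²·a⁻¹

r_corr = 80.5 g·m⁻²·a⁻¹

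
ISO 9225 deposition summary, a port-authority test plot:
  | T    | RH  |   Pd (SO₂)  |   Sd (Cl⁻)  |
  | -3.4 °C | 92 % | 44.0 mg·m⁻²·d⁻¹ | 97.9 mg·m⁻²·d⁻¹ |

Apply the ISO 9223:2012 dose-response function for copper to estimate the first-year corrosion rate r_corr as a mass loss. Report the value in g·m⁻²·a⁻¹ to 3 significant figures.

r_corr = 12.7 g·m⁻²·a⁻¹

copper: f(T) = +0.126·(T−10) [T≤10 °C] = -1.6884
  SO₂ term: 0.0053·44.0^0.26·exp(0.059·92-1.6884) = 0.5966
  Sd branch = 0.01025·Sd^0.27·e^(0.036·RH+0.049·T) = 0.8209 μm/a
  sum: 0.5966 + 0.8209 → r_corr = 1.417 μm/a
Convert to mass loss: 1.417 μm/a × 8.96 g/cm³ = 12.7 g·m⁻²·a⁻¹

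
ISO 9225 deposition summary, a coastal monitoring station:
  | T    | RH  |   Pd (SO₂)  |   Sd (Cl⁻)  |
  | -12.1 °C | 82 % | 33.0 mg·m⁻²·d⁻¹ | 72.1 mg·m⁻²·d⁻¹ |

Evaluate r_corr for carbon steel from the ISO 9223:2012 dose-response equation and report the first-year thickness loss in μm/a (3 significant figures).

r_corr = 15.4 μm/a

carbon steel: temperature factor f = +0.150·(-22.1) = -3.3150
  sulphur-dioxide contribution → 2.042 μm/a
  chloride contribution → 13.35 μm/a
  ⇒ r_corr(carbon steel) = 15.39 μm/a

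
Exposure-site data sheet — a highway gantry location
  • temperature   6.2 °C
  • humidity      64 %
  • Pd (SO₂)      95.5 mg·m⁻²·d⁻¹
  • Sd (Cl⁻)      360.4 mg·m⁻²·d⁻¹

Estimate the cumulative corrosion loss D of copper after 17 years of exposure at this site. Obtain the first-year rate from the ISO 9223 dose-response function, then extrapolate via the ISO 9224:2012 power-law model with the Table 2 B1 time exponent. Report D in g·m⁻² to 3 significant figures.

D(17) = 68.2 g·m⁻²

copper: T≤10 °C ⇒ hinge +0.126·(6.2−10) = -0.4788
  Pd branch = 0.0053·Pd^0.26·e^(0.059·RH+f) = 0.4688 μm/a
  Cl⁻ term: 0.01025·360.4^0.27·exp(0.036·64+0.049·6.2) = 0.6817
  sum: 0.4688 + 0.6817 → r_corr = 1.151 μm/a
Long-term exponent b (ISO 9224 Table 2, B1) = 0.667
  D(17) = 1.151 × 17^0.667 = 1.151 × 6.618 = 7.614 μm
  Mass loss = 7.614 μm × 8.96 g/cm³ = 68.22 g·m⁻²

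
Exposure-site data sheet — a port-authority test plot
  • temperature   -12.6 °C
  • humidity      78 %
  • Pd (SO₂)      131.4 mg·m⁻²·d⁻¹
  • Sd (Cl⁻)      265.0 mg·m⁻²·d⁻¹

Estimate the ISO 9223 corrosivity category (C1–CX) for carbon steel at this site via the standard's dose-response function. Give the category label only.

carbon steel: temperature factor f = +0.150·(-22.6) = -3.3900
  sulphur-dioxide contribution → 3.588 μm/a
  chloride contribution → 25.7 μm/a
  ⇒ r_corr(carbon steel) = 29.29 μm/a
Category bounds: 25…50 μm/a bracket r_corr ⇒ C3

C3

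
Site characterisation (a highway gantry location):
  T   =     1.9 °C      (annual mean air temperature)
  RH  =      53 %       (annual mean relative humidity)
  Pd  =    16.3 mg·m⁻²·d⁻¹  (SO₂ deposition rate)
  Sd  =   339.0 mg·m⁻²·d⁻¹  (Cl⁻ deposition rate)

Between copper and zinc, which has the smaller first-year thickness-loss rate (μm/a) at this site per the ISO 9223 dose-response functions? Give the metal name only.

copper: f(T) = +0.126·(T−10) [T≤10 °C] = -1.0206
  SO₂ term: 0.0053·16.3^0.26·exp(0.059·53-1.0206) = 0.09
  Cl⁻ term: 0.01025·339.0^0.27·exp(0.036·53+0.049·1.9) = 0.3655
  sum: 0.09 + 0.3655 → r_corr = 0.4555 μm/a
zinc: f(T) = +0.038·(T−10) [T≤10 °C] = -0.3078
  Pd branch = 0.0129·Pd^0.44·e^(0.046·RH+f) = 0.3708 μm/a
  Sd branch = 0.0175·Sd^0.57·e^(0.008·RH+0.085·T) = 0.87 μm/a
  sum: 0.3708 + 0.87 → r_corr = 1.241 μm/a
Ordering by μm/a: zinc (1.24) > copper (0.456)

copper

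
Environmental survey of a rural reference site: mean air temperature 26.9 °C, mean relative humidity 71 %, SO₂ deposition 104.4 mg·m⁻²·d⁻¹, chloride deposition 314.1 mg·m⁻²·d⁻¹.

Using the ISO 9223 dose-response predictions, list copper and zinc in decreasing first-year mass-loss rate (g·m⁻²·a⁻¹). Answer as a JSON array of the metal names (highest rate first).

["zinc", "copper"]

copper: temperature factor f = -0.080·(16.9) = -1.3520
  sulphur-dioxide contribution → 0.3029 μm/a
  chloride contribution → 2.33 μm/a
  ⇒ r_corr(copper) = 2.633 μm/a
  mass loss = 2.633 μm/a × 8.96 g/cm³ = 23.59 g·m⁻²·a⁻¹
zinc: f(T) = -0.071·(T−10) [T>10 °C] = -1.1999
  sulphur-dioxide contribution → 0.7873 μm/a
  chloride contribution → 8.055 μm/a
  ⇒ r_corr(zinc) = 8.842 μm/a
  mass loss = 8.842 μm/a × 7.14 g/cm³ = 63.13 g·m⁻²·a⁻¹
Ordering by g·m⁻²·a⁻¹: zinc (63.1) > copper (23.6)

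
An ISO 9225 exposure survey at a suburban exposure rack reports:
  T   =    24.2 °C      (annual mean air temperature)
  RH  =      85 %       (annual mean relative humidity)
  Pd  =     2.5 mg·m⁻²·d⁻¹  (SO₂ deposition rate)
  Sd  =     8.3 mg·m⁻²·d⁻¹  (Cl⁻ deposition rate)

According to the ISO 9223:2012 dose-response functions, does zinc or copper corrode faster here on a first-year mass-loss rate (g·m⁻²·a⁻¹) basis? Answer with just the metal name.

copper

zinc: temperature factor f = -0.071·(14.2) = -1.0082
  Pd branch = 0.0129·Pd^0.44·e^(0.046·RH+f) = 0.3515 μm/a
  Cl⁻ term: 0.0175·8.3^0.57·exp(0.008·85+0.085·24.2) = 0.9028
  sum: 0.3515 + 0.9028 → r_corr = 1.254 μm/a
  mass loss = 1.254 μm/a × 7.14 g/cm³ = 8.955 g·m⁻²·a⁻¹
copper: f(T) = -0.080·(T−10) [T>10 °C] = -1.1360
  SO₂ term: 0.0053·2.5^0.26·exp(0.059·85-1.1360) = 0.3254
  Cl⁻ term: 0.01025·8.3^0.27·exp(0.036·85+0.049·24.2) = 1.267
  r_corr = 0.3254 + 1.267 = 1.592 μm/a
  mass loss = 1.592 μm/a × 8.96 g/cm³ = 14.27 g·m⁻²·a⁻¹
Ordering by g·m⁻²·a⁻¹: copper (14.3) > zinc (8.96)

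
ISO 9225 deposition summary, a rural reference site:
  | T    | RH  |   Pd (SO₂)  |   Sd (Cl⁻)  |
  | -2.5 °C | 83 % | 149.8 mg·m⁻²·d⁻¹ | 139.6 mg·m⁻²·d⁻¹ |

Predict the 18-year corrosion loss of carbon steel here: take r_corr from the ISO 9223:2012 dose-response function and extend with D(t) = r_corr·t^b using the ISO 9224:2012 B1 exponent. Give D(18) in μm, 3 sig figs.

carbon steel: T≤10 °C ⇒ hinge +0.150·(-2.5−10) = -1.8750
  SO₂ term: 1.77·149.8^0.52·exp(0.02·83-1.8750) = 19.31
  Cl⁻ term: 0.102·139.6^0.62·exp(0.033·83+0.04·-2.5) = 30.52
  sum: 19.31 + 30.52 → r_corr = 49.83 μm/a
Power-law: D(18) = r_corr · 18^0.523
  D(18) = 49.83 × 18^0.523 = 49.83 × 4.534 = 225.9 μm

D(18) = 226 μm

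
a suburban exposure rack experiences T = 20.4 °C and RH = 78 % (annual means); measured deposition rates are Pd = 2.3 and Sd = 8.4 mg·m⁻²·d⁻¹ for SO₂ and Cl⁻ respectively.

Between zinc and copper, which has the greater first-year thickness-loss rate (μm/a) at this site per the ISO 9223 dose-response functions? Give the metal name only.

zinc: temperature factor f = -0.071·(10.4) = -0.7384
  SO₂ term: 0.0129·2.3^0.44·exp(0.046·78-0.7384) = 0.3216
  Cl⁻ term: 0.0175·8.4^0.57·exp(0.008·78+0.085·20.4) = 0.6222
  sum: 0.3216 + 0.6222 → r_corr = 0.9438 μm/a
copper: f(T) = -0.080·(T−10) [T>10 °C] = -0.8320
  Pd branch = 0.0053·Pd^0.26·e^(0.059·RH+f) = 0.2855 μm/a
  Sd branch = 0.01025·Sd^0.27·e^(0.036·RH+0.049·T) = 0.8202 μm/a
  sum: 0.2855 + 0.8202 → r_corr = 1.106 μm/a
Ordering by μm/a: copper (1.11) > zinc (0.944)

copper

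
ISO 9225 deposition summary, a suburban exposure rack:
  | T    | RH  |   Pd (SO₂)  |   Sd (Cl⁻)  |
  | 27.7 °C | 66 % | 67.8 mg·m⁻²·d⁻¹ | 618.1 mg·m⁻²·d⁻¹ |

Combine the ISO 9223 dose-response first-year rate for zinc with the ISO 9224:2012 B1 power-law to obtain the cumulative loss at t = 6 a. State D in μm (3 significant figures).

zinc: f(T) = -0.071·(T−10) [T>10 °C] = -1.2567
  Pd branch = 0.0129·Pd^0.44·e^(0.046·RH+f) = 0.4887 μm/a
  Sd branch = 0.0175·Sd^0.57·e^(0.008·RH+0.085·T) = 12.18 μm/a
  sum: 0.4887 + 12.18 → r_corr = 12.67 μm/a
Power-law: D(6) = r_corr · 6^0.813
  D(6) = 12.67 × 6^0.813 = 12.67 × 4.292 = 54.39 μm

D(6) = 54.4 μm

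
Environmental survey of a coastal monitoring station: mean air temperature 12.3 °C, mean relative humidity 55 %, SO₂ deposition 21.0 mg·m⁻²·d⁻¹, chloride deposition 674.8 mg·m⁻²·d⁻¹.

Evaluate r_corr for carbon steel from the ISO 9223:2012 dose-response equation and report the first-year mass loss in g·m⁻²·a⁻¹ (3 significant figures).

r_corr = 636 g·m⁻²·a⁻¹

carbon steel: temperature factor f = -0.054·(2.3) = -0.1242
  sulphur-dioxide contribution → 22.87 μm/a
  chloride contribution → 58.16 μm/a
  ⇒ r_corr(carbon steel) = 81.03 μm/a
Convert to mass loss: 81.03 μm/a × 7.85 g/cm³ = 636.1 g·m⁻²·a⁻¹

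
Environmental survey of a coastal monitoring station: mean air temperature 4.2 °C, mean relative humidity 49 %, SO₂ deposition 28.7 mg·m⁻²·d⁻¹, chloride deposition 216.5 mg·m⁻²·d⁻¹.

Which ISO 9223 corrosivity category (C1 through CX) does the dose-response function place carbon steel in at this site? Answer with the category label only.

C3

carbon steel: T≤10 °C ⇒ hinge +0.150·(4.2−10) = -0.8700
  sulphur-dioxide contribution → 11.32 μm/a
  chloride contribution → 17.05 μm/a
  total first-year rate 28.37 μm/a
Category bounds: 25…50 μm/a bracket r_corr ⇒ C3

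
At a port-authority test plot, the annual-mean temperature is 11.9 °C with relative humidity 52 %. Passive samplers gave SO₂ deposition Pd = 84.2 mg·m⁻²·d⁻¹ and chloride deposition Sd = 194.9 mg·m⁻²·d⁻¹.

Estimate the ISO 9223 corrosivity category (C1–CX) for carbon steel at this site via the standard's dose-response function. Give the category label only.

C4

carbon steel: T>10 °C ⇒ hinge -0.054·(11.9−10) = -0.1026
  sulphur-dioxide contribution → 45.32 μm/a
  chloride contribution → 24 μm/a
  ⇒ r_corr(carbon steel) = 69.32 μm/a
ISO 9223 Table 2 (carbon steel): 50 < 69.3 ≤ 80 μm/a ⇒ C4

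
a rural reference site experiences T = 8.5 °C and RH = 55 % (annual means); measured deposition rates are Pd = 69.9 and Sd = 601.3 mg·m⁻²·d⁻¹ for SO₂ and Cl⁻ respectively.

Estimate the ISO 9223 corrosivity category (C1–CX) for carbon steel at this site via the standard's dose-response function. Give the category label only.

carbon steel: temperature factor f = +0.150·(-1.5) = -0.2250
  SO₂ term: 1.77·69.9^0.52·exp(0.02·55-0.2250) = 38.65
  Sd branch = 0.102·Sd^0.62·e^(0.033·RH+0.04·T) = 46.51 μm/a
  sum: 38.65 + 46.51 → r_corr = 85.16 μm/a
85.2 μm/a falls in (80, 200] for carbon steel → category C5

C5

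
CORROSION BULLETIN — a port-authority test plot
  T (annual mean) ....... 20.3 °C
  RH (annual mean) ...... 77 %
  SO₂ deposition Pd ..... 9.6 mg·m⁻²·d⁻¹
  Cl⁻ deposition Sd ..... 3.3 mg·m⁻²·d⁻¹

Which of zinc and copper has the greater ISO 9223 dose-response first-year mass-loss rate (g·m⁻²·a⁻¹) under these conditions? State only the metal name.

copper

zinc: T>10 °C ⇒ hinge -0.071·(20.3−10) = -0.7313
  SO₂ term: 0.0129·9.6^0.44·exp(0.046·77-0.7313) = 0.58
  Cl⁻ term: 0.0175·3.3^0.57·exp(0.008·77+0.085·20.3) = 0.3593
  sum: 0.58 + 0.3593 → r_corr = 0.9394 μm/a
  mass loss = 0.9394 μm/a × 7.14 g/cm³ = 6.707 g·m⁻²·a⁻¹
copper: T>10 °C ⇒ hinge -0.080·(20.3−10) = -0.8240
  Pd branch = 0.0053·Pd^0.26·e^(0.059·RH+f) = 0.3934 μm/a
  Cl⁻ term: 0.01025·3.3^0.27·exp(0.036·77+0.049·20.3) = 0.6118
  r_corr = 0.3934 + 0.6118 = 1.005 μm/a
  mass loss = 1.005 μm/a × 8.96 g/cm³ = 9.006 g·m⁻²·a⁻¹
Ordering by g·m⁻²·a⁻¹: copper (9.01) > zinc (6.71)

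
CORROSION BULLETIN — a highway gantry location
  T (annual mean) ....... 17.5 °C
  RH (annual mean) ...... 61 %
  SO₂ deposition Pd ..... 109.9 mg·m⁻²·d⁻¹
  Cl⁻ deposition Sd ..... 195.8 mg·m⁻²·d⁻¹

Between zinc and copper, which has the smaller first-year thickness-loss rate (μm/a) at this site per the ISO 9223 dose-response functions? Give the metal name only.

copper

zinc: T>10 °C ⇒ hinge -0.071·(17.5−10) = -0.5325
  Pd branch = 0.0129·Pd^0.44·e^(0.046·RH+f) = 0.9908 μm/a
  Cl⁻ term: 0.0175·195.8^0.57·exp(0.008·61+0.085·17.5) = 2.555
  sum: 0.9908 + 2.555 → r_corr = 3.545 μm/a
copper: f(T) = -0.080·(T−10) [T>10 °C] = -0.6000
  Pd branch = 0.0053·Pd^0.26·e^(0.059·RH+f) = 0.3609 μm/a
  Sd branch = 0.01025·Sd^0.27·e^(0.036·RH+0.049·T) = 0.9029 μm/a
  sum: 0.3609 + 0.9029 → r_corr = 1.264 μm/a
Ordering by μm/a: zinc (3.55) > copper (1.26)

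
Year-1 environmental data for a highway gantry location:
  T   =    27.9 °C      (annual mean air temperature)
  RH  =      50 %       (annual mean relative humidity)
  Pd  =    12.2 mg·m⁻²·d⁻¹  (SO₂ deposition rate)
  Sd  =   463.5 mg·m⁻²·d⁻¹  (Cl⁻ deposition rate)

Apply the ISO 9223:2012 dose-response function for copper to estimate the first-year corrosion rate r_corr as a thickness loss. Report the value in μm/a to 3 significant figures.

copper: T>10 °C ⇒ hinge -0.080·(27.9−10) = -1.4320
  sulphur-dioxide contribution → 0.04634 μm/a
  chloride contribution → 1.276 μm/a
  ⇒ r_corr(copper) = 1.323 μm/a

r_corr = 1.32 μm/a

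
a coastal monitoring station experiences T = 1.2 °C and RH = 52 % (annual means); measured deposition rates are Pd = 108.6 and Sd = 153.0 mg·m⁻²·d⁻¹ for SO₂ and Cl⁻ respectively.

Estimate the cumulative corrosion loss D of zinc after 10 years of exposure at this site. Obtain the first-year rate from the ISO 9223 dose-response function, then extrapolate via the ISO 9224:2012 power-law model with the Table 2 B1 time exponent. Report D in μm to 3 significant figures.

zinc: T≤10 °C ⇒ hinge +0.038·(1.2−10) = -0.3344
  sulphur-dioxide contribution → 0.7943 μm/a
  chloride contribution → 0.5167 μm/a
  ⇒ r_corr(zinc) = 1.311 μm/a
Power-law: D(10) = r_corr · 10^0.813
  D(10) = 1.311 × 10^0.813 = 1.311 × 6.501 = 8.523 μm

D(10) = 8.52 μm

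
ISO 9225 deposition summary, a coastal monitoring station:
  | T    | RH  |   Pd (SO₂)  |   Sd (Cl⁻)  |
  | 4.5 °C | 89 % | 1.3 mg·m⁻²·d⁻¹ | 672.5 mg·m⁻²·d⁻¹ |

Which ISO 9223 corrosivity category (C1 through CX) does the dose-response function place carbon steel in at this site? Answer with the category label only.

carbon steel: f(T) = +0.150·(T−10) [T≤10 °C] = -0.8250
  sulphur-dioxide contribution → 5.272 μm/a
  chloride contribution → 130.5 μm/a
  total first-year rate 135.7 μm/a
ISO 9223 Table 2 (carbon steel): 80 < 136 ≤ 200 μm/a ⇒ C5

C5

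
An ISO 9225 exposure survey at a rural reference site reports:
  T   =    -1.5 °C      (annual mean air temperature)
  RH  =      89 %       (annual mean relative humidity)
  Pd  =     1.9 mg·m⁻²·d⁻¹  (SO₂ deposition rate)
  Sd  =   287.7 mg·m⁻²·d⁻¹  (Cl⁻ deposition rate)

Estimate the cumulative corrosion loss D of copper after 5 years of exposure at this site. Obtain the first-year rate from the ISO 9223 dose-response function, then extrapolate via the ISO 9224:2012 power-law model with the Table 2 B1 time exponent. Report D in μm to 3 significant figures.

D(5) = 3.99 μm

copper: T≤10 °C ⇒ hinge +0.126·(-1.5−10) = -1.4490
  sulphur-dioxide contribution → 0.2805 μm/a
  chloride contribution → 1.082 μm/a
  total first-year rate 1.362 μm/a
Long-term exponent b (ISO 9224 Table 2, B1) = 0.667
  D(5) = 1.362 × 5^0.667 = 1.362 × 2.926 = 3.986 μm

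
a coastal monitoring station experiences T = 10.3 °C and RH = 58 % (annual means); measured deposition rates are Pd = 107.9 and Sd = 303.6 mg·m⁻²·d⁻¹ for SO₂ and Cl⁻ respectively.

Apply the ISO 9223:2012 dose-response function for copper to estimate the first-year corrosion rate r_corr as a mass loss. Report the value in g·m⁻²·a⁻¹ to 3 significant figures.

r_corr = 10.5 g·m⁻²·a⁻¹

copper: f(T) = -0.080·(T−10) [T>10 °C] = -0.0240
  sulphur-dioxide contribution → 0.5353 μm/a
  chloride contribution → 0.6411 μm/a
  ⇒ r_corr(copper) = 1.176 μm/a
Convert to mass loss: 1.176 μm/a × 8.96 g/cm³ = 10.54 g·m⁻²·a⁻¹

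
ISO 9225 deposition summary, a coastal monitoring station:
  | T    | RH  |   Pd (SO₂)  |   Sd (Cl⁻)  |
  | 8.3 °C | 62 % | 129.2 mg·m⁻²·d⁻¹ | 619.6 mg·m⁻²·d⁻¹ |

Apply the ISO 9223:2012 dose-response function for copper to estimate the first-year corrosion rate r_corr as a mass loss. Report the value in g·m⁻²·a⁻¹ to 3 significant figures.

copper: temperature factor f = +0.126·(-1.7) = -0.2142
  SO₂ term: 0.0053·129.2^0.26·exp(0.059·62-0.2142) = 0.5873
  Cl⁻ term: 0.01025·619.6^0.27·exp(0.036·62+0.049·8.3) = 0.8139
  sum: 0.5873 + 0.8139 → r_corr = 1.401 μm/a
Convert to mass loss: 1.401 μm/a × 8.96 g/cm³ = 12.55 g·m⁻²·a⁻¹

r_corr = 12.6 g·m⁻²·a⁻¹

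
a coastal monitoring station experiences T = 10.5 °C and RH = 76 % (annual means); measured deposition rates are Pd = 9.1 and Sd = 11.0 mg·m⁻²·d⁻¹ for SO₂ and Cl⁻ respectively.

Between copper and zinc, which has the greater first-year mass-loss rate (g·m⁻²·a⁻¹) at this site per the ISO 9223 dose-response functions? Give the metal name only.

copper

copper: temperature factor f = -0.080·(0.5) = -0.0400
  Pd branch = 0.0053·Pd^0.26·e^(0.059·RH+f) = 0.801 μm/a
  Sd branch = 0.01025·Sd^0.27·e^(0.036·RH+0.049·T) = 0.5053 μm/a
  r_corr = 0.801 + 0.5053 = 1.306 μm/a
  mass loss = 1.306 μm/a × 8.96 g/cm³ = 11.7 g·m⁻²·a⁻¹
zinc: f(T) = -0.071·(T−10) [T>10 °C] = -0.0355
  Pd branch = 0.0129·Pd^0.44·e^(0.046·RH+f) = 1.085 μm/a
  Sd branch = 0.0175·Sd^0.57·e^(0.008·RH+0.085·T) = 0.3078 μm/a
  r_corr = 1.085 + 0.3078 = 1.393 μm/a
  mass loss = 1.393 μm/a × 7.14 g/cm³ = 9.945 g·m⁻²·a⁻¹
Ordering by g·m⁻²·a⁻¹: copper (11.7) > zinc (9.94)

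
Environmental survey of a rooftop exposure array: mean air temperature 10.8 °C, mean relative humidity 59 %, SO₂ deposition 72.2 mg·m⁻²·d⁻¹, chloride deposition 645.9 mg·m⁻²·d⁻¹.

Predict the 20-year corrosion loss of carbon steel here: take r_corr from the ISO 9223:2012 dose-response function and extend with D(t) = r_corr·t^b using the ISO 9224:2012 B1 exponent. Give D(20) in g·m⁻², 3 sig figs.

D(20) = 4.21e+03 g·m⁻²

carbon steel: temperature factor f = -0.054·(0.8) = -0.0432
  sulphur-dioxide contribution → 51.06 μm/a
  chloride contribution → 60.83 μm/a
  ⇒ r_corr(carbon steel) = 111.9 μm/a
Power-law: D(20) = r_corr · 20^0.523
  D(20) = 111.9 × 20^0.523 = 111.9 × 4.791 = 536.1 μm
  Mass loss = 536.1 μm × 7.85 g/cm³ = 4208 g·m⁻²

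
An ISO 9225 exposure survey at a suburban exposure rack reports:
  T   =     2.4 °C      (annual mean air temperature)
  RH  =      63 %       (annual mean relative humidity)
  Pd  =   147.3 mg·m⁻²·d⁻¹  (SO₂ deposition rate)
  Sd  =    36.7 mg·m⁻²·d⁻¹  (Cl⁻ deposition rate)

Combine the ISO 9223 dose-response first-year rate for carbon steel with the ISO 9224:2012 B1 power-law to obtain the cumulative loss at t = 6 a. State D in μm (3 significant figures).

D(6) = 89.7 μm

carbon steel: T≤10 °C ⇒ hinge +0.150·(2.4−10) = -1.1400
  sulphur-dioxide contribution → 26.76 μm/a
  chloride contribution → 8.381 μm/a
  total first-year rate 35.14 μm/a
ISO 9224: D(t) = r_corr · t^b with b = 0.523 (carbon steel, B1)
  D(6) = 35.14 × 6^0.523 = 35.14 × 2.553 = 89.71 μm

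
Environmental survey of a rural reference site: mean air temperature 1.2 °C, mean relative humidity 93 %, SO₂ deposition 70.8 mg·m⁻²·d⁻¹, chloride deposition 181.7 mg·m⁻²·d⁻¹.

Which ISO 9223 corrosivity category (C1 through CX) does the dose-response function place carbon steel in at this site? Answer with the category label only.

carbon steel: temperature factor f = +0.150·(-8.8) = -1.3200
  SO₂ term: 1.77·70.8^0.52·exp(0.02·93-1.3200) = 27.83
  Sd branch = 0.102·Sd^0.62·e^(0.033·RH+0.04·T) = 57.96 μm/a
  sum: 27.83 + 57.96 → r_corr = 85.79 μm/a
Category bounds: 80…200 μm/a bracket r_corr ⇒ C5

C5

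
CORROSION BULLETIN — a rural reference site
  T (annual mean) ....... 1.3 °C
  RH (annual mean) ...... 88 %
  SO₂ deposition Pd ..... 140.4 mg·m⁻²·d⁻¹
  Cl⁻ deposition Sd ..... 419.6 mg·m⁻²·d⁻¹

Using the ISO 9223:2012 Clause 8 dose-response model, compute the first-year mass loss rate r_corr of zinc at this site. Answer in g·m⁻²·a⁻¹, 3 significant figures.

r_corr = 42.2 g·m⁻²·a⁻¹

zinc: T≤10 °C ⇒ hinge +0.038·(1.3−10) = -0.3306
  sulphur-dioxide contribution → 4.676 μm/a
  chloride contribution → 1.235 μm/a
  total first-year rate 5.911 μm/a
Convert to mass loss: 5.911 μm/a × 7.14 g/cm³ = 42.21 g·m⁻²·a⁻¹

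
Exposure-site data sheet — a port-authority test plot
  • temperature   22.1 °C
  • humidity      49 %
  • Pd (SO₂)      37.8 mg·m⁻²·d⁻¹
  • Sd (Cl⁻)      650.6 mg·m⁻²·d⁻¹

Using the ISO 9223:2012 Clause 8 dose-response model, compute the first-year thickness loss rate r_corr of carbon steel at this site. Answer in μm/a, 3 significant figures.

r_corr = 85.3 μm/a

carbon steel: f(T) = -0.054·(T−10) [T>10 °C] = -0.6534
  Pd branch = 1.77·Pd^0.52·e^(0.02·RH+f) = 16.22 μm/a
  Cl⁻ term: 0.102·650.6^0.62·exp(0.033·49+0.04·22.1) = 69.03
  sum: 16.22 + 69.03 → r_corr = 85.25 μm/a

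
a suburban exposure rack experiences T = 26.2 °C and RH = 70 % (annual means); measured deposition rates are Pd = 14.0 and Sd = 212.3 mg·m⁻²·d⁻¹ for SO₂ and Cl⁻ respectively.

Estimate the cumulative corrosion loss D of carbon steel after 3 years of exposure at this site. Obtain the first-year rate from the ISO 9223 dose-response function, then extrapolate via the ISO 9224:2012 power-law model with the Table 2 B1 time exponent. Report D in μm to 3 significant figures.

D(3) = 165 μm

carbon steel: temperature factor f = -0.054·(16.2) = -0.8748
  Pd branch = 1.77·Pd^0.52·e^(0.02·RH+f) = 11.8 μm/a
  Sd branch = 0.102·Sd^0.62·e^(0.033·RH+0.04·T) = 81.22 μm/a
  sum: 11.8 + 81.22 → r_corr = 93.03 μm/a
ISO 9224: D(t) = r_corr · t^b with b = 0.523 (carbon steel, B1)
  D(3) = 93.03 × 3^0.523 = 93.03 × 1.776 = 165.2 μm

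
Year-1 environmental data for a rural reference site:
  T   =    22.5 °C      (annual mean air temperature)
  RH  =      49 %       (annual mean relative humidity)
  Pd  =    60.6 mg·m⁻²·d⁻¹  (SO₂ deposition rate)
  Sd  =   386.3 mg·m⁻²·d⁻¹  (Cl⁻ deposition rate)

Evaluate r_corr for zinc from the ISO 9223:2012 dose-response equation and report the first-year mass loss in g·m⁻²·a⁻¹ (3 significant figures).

zinc: temperature factor f = -0.071·(12.5) = -0.8875
  SO₂ term: 0.0129·60.6^0.44·exp(0.046·49-0.8875) = 0.3079
  Cl⁻ term: 0.0175·386.3^0.57·exp(0.008·49+0.085·22.5) = 5.229
  sum: 0.3079 + 5.229 → r_corr = 5.537 μm/a
Convert to mass loss: 5.537 μm/a × 7.14 g/cm³ = 39.53 g·m⁻²·a⁻¹

r_corr = 39.5 g·m⁻²·a⁻¹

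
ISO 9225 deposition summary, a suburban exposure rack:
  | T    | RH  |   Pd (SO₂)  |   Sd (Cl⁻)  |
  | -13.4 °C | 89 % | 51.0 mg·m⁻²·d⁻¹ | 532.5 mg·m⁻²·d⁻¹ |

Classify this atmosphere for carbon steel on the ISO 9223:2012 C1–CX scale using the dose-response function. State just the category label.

C4

carbon steel: temperature factor f = +0.150·(-23.4) = -3.5100
  SO₂ term: 1.77·51.0^0.52·exp(0.02·89-3.5100) = 2.424
  Cl⁻ term: 0.102·532.5^0.62·exp(0.033·89+0.04·-13.4) = 55.16
  r_corr = 2.424 + 55.16 = 57.59 μm/a
Category bounds: 50…80 μm/a bracket r_corr ⇒ C4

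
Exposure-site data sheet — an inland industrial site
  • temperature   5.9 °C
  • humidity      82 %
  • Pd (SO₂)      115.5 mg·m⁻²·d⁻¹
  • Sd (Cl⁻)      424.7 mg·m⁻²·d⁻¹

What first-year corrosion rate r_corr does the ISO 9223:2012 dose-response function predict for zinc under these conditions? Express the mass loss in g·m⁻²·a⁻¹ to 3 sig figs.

r_corr = 40.2 g·m⁻²·a⁻¹

zinc: temperature factor f = +0.038·(-4.1) = -0.1558
  Pd branch = 0.0129·Pd^0.44·e^(0.046·RH+f) = 3.878 μm/a
  Sd branch = 0.0175·Sd^0.57·e^(0.008·RH+0.085·T) = 1.753 μm/a
  r_corr = 3.878 + 1.753 = 5.631 μm/a
Convert to mass loss: 5.631 μm/a × 7.14 g/cm³ = 40.21 g·m⁻²·a⁻¹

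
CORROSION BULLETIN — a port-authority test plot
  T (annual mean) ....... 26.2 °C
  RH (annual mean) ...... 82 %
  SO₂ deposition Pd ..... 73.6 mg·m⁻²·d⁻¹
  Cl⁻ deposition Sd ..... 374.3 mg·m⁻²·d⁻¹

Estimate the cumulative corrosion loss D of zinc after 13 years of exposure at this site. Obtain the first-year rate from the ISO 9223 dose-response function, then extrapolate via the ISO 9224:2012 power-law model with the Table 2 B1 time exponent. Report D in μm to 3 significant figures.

zinc: temperature factor f = -0.071·(16.2) = -1.1502
  sulphur-dioxide contribution → 1.177 μm/a
  chloride contribution → 9.159 μm/a
  ⇒ r_corr(zinc) = 10.34 μm/a
ISO 9224: D(t) = r_corr · t^b with b = 0.813 (zinc, B1)
  D(13) = 10.34 × 13^0.813 = 10.34 × 8.047 = 83.17 μm

D(13) = 83.2 μm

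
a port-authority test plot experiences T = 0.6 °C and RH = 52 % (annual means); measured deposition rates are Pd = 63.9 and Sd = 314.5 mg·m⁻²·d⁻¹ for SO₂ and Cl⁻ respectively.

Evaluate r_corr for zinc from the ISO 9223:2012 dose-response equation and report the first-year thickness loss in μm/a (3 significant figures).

zinc: f(T) = +0.038·(T−10) [T≤10 °C] = -0.3572
  Pd branch = 0.0129·Pd^0.44·e^(0.046·RH+f) = 0.6148 μm/a
  Cl⁻ term: 0.0175·314.5^0.57·exp(0.008·52+0.085·0.6) = 0.7405
  r_corr = 0.6148 + 0.7405 = 1.355 μm/a

r_corr = 1.36 μm/a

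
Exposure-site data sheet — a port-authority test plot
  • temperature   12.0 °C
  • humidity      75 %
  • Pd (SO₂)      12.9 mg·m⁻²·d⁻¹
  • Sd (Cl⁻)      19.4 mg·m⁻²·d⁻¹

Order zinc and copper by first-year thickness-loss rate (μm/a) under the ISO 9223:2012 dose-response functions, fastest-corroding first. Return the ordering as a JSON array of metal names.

["zinc", "copper"]

zinc: temperature factor f = -0.071·(2.0) = -0.1420
  sulphur-dioxide contribution → 1.086 μm/a
  chloride contribution → 0.4793 μm/a
  total first-year rate 1.566 μm/a
copper: T>10 °C ⇒ hinge -0.080·(12.0−10) = -0.1600
  sulphur-dioxide contribution → 0.7333 μm/a
  chloride contribution → 0.6115 μm/a
  total first-year rate 1.345 μm/a
Ordering by μm/a: zinc (1.57) > copper (1.34)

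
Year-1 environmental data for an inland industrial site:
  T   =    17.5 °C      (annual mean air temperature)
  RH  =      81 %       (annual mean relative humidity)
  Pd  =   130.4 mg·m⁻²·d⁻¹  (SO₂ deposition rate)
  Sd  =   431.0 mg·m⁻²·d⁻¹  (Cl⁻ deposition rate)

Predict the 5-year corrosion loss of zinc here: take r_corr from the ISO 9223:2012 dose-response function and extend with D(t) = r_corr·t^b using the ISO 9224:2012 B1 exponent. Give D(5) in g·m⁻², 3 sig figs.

zinc: f(T) = -0.071·(T−10) [T>10 °C] = -0.5325
  SO₂ term: 0.0129·130.4^0.44·exp(0.046·81-0.5325) = 2.681
  Cl⁻ term: 0.0175·431.0^0.57·exp(0.008·81+0.085·17.5) = 4.7
  sum: 2.681 + 4.7 → r_corr = 7.381 μm/a
Long-term exponent b (ISO 9224 Table 2, B1) = 0.813
  D(5) = 7.381 × 5^0.813 = 7.381 × 3.701 = 27.31 μm
  Mass loss = 27.31 μm × 7.14 g/cm³ = 195 g·m⁻²

D(5) = 195 g·m⁻²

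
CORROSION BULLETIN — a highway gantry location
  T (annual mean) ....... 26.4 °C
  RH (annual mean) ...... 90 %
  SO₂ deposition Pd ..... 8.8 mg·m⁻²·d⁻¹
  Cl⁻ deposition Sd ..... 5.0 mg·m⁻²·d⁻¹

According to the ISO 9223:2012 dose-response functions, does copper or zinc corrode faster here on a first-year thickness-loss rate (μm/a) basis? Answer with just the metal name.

copper: f(T) = -0.080·(T−10) [T>10 °C] = -1.3120
  sulphur-dioxide contribution → 0.5083 μm/a
  chloride contribution → 1.474 μm/a
  ⇒ r_corr(copper) = 1.982 μm/a
zinc: T>10 °C ⇒ hinge -0.071·(26.4−10) = -1.1644
  sulphur-dioxide contribution → 0.6583 μm/a
  chloride contribution → 0.8486 μm/a
  total first-year rate 1.507 μm/a
Ordering by μm/a: copper (1.98) > zinc (1.51)

copper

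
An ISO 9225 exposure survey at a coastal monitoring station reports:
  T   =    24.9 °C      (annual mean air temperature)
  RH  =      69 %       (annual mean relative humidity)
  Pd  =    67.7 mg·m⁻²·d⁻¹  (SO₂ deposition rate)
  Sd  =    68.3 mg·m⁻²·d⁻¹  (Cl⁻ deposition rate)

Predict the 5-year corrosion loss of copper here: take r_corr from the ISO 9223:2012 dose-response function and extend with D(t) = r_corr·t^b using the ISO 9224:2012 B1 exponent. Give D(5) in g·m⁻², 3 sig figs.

D(5) = 41.5 g·m⁻²

copper: temperature factor f = -0.080·(14.9) = -1.1920
  sulphur-dioxide contribution → 0.2822 μm/a
  chloride contribution → 1.302 μm/a
  total first-year rate 1.584 μm/a
Power-law: D(5) = r_corr · 5^0.667
  D(5) = 1.584 × 5^0.667 = 1.584 × 2.926 = 4.635 μm
  Mass loss = 4.635 μm × 8.96 g/cm³ = 41.53 g·m⁻²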